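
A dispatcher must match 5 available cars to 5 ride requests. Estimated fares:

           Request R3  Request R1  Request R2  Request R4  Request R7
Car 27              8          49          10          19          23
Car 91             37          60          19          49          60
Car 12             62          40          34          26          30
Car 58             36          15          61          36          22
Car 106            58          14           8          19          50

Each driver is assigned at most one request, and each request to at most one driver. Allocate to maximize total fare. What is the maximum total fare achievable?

Max total: $271

Optimal: Car 27→Request R1 ($49), Car 91→Request R4 ($49), Car 12→Request R3 ($62), Car 58→Request R2 ($61), Car 106→Request R7 ($50) — total 49+49+62+61+50 = $271.
Max-entry greedy (repeatedly take the single best remaining cell) gives $252, worse by 19.
Every other assignment is strictly worse.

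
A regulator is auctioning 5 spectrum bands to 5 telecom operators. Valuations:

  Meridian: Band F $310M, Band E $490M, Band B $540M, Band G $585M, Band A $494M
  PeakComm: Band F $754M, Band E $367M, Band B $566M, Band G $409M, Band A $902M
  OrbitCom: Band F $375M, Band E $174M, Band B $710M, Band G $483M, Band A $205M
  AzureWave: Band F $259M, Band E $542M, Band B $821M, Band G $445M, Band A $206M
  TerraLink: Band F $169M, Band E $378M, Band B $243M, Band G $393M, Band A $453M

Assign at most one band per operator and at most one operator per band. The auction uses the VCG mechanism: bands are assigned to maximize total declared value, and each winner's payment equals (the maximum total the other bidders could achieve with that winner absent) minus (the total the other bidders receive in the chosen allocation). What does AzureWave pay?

AzureWave pays $335M.

Efficient allocation: Meridian→Band G ($585M), PeakComm→Band A ($902M), OrbitCom→Band F ($375M), AzureWave→Band B ($821M), TerraLink→Band E ($378M); total welfare W = $3061M.
AzureWave receives Band B at value $821M, so the others get W − 821 = $2240M.
Without AzureWave: best allocation of the remaining 4 bidders over all 5 bands is Meridian→Band G ($585M), PeakComm→Band A ($902M), OrbitCom→Band B ($710M), TerraLink→Band E ($378M), total $2575M.
VCG payment = (others' best without AzureWave) − (others' welfare with AzureWave) = 2575 − 2240 = $335M.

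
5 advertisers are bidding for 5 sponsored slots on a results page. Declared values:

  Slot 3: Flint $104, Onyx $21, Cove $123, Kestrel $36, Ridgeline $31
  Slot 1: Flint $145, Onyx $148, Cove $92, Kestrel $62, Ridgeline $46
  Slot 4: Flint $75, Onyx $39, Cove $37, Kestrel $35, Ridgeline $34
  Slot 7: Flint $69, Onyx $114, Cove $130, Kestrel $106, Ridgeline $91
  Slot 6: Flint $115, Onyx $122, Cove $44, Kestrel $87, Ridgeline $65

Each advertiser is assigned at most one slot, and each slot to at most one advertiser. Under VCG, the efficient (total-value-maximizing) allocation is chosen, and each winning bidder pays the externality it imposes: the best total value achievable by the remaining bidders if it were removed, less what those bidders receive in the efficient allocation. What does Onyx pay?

Efficient allocation: Flint→Slot 1 ($145), Onyx→Slot 6 ($122), Cove→Slot 3 ($123), Kestrel→Slot 7 ($106), Ridgeline→Slot 4 ($34); total welfare W = $530.
Onyx receives Slot 6 at value $122, so the others get W − 122 = $408.
Without Onyx: best allocation of the remaining 4 bidders over all 5 slots is Flint→Slot 1 ($145), Cove→Slot 3 ($123), Kestrel→Slot 6 ($87), Ridgeline→Slot 7 ($91), total $446.
VCG payment = (others' best without Onyx) − (others' welfare with Onyx) = 446 − 408 = $38.

Onyx pays $38.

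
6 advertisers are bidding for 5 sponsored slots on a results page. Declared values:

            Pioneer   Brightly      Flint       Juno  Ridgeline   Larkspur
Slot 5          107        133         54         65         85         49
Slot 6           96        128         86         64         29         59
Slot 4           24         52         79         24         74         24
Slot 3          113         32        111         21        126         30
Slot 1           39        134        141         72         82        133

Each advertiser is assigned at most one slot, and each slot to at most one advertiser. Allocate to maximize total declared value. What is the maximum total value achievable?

Max total: $573

Optimal: Pioneer→Slot 5 ($107), Brightly→Slot 6 ($128), Flint→Slot 4 ($79), Ridgeline→Slot 3 ($126), Larkspur→Slot 1 ($133) — total 107+128+79+126+133 = $573.
Max-entry greedy (repeatedly take the single best remaining cell) gives $520, worse by 53.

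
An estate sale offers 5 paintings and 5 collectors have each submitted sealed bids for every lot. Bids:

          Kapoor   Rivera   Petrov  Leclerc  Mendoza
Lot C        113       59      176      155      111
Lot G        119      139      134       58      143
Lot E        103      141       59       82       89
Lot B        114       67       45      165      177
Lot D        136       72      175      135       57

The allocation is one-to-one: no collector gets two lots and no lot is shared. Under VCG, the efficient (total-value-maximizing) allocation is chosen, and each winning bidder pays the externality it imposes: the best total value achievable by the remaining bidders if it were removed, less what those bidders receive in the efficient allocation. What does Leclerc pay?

Efficient allocation: Kapoor→Lot G ($119), Rivera→Lot E ($141), Petrov→Lot D ($175), Leclerc→Lot C ($155), Mendoza→Lot B ($177); total welfare W = $767.
Leclerc receives Lot C at value $155, so the others get W − 155 = $612.
Without Leclerc: best allocation of the remaining 4 bidders over all 5 lots is Kapoor→Lot D ($136), Rivera→Lot E ($141), Petrov→Lot C ($176), Mendoza→Lot B ($177), total $630.
VCG payment = (others' best without Leclerc) − (others' welfare with Leclerc) = 630 − 612 = $18.

Leclerc pays $18.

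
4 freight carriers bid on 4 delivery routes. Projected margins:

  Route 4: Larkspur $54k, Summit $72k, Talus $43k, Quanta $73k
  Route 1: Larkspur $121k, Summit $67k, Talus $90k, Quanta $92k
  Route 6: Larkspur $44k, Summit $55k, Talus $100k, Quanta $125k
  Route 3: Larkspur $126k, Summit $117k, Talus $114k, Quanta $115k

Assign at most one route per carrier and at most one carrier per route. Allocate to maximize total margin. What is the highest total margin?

Optimal: Larkspur→Route 1 ($121k), Summit→Route 4 ($72k), Talus→Route 3 ($114k), Quanta→Route 6 ($125k) — total 121+72+114+125 = $432k.
Row-greedy (each carrier in turn takes its best remaining route) gives $390k, worse by 42.
Swapping Summit↔Larkspur (Summit→Route 1 $67k, Larkspur→Route 4 $54k) loses 72.
No other one-to-one assignment exceeds $432k.

Maximum total: $432k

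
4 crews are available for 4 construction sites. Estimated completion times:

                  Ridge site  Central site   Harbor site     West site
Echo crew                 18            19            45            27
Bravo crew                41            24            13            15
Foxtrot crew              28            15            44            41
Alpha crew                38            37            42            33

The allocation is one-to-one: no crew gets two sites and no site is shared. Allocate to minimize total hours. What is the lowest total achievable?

Minimum total: 79 hours

Optimal: Echo crew→Ridge site (18 hours), Bravo crew→Harbor site (13 hours), Foxtrot crew→Central site (15 hours), Alpha crew→West site (33 hours) — total 18+13+15+33 = 79 hours.
Next-best assignment: Echo crew→Ridge site, Bravo crew→West site, Foxtrot crew→Central site, Alpha crew→Harbor site = 90 hours.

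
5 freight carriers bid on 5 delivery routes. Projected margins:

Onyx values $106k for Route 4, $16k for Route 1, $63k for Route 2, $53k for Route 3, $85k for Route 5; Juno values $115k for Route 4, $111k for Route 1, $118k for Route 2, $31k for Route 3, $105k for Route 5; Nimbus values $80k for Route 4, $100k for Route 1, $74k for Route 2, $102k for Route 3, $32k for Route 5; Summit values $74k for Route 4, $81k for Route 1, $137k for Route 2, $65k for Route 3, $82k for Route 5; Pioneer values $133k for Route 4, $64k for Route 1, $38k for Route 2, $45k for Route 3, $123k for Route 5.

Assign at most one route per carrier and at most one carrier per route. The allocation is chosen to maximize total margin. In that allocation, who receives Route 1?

Optimal: Onyx→Route 4 ($106k), Juno→Route 1 ($111k), Nimbus→Route 3 ($102k), Summit→Route 2 ($137k), Pioneer→Route 5 ($123k) — total 106+111+102+137+123 = $579k.
Swapping Summit↔Juno (Summit→Route 1 $81k, Juno→Route 2 $118k) loses 49.
No other one-to-one assignment exceeds $579k.
Juno's own top route is Route 2 ($118k), but forcing Juno→Route 2 and reassigning the rest optimally gives only $530k — worse by 49.

Juno receives Route 1.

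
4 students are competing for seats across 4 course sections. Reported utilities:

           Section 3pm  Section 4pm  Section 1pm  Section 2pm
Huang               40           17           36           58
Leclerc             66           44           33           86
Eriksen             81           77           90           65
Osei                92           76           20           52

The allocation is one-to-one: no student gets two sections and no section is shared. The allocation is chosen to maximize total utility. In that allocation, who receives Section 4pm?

Osei receives Section 4pm.

This is the linear assignment problem.
Optimal: Huang→Section 3pm (40 points), Leclerc→Section 2pm (86 points), Eriksen→Section 1pm (90 points), Osei→Section 4pm (76 points) — total 40+86+90+76 = 292 points.
Max-entry greedy (repeatedly take the single best remaining cell) gives 285 points, worse by 7.
Next-best assignment: Huang→Section 1pm, Leclerc→Section 2pm, Eriksen→Section 4pm, Osei→Section 3pm = 291 points.
Osei's own top section is Section 3pm (92 points), but forcing Osei→Section 3pm and reassigning the rest optimally gives only 291 points — worse by 1.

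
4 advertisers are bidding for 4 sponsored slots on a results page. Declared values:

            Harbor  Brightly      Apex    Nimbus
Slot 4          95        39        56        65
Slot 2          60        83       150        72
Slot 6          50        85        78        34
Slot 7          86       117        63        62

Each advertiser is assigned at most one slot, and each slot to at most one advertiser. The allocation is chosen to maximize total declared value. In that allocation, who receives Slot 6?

Nimbus receives Slot 6.

Optimal: Harbor→Slot 4 ($95), Brightly→Slot 7 ($117), Apex→Slot 2 ($150), Nimbus→Slot 6 ($34) — total 95+117+150+34 = $396.
Column-greedy (each slot in turn goes to its best remaining advertiser) gives $392, worse by 4.
Swapping Brightly↔Nimbus (Brightly→Slot 6 $85, Nimbus→Slot 7 $62) loses 4.
Nimbus's own top slot is Slot 2 ($72), but forcing Nimbus→Slot 2 and reassigning the rest optimally gives only $362 — worse by 34.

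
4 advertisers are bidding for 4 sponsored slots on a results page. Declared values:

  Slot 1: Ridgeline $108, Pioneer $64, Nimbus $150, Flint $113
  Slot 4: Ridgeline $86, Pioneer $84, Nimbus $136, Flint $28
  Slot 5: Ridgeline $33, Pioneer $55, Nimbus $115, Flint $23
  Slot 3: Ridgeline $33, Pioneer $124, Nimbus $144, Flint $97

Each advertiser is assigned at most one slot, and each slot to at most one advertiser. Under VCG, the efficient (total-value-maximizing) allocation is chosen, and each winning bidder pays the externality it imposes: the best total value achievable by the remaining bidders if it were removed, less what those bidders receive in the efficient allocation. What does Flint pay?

Efficient allocation: Ridgeline→Slot 4 ($86), Pioneer→Slot 3 ($124), Nimbus→Slot 5 ($115), Flint→Slot 1 ($113); total welfare W = $438.
Flint receives Slot 1 at value $113, so the others get W − 113 = $325.
Without Flint: best allocation of the remaining 3 bidders over all 4 slots is Ridgeline→Slot 1 ($108), Pioneer→Slot 3 ($124), Nimbus→Slot 4 ($136), total $368.
VCG payment = (others' best without Flint) − (others' welfare with Flint) = 368 − 325 = $43.

Flint pays $43.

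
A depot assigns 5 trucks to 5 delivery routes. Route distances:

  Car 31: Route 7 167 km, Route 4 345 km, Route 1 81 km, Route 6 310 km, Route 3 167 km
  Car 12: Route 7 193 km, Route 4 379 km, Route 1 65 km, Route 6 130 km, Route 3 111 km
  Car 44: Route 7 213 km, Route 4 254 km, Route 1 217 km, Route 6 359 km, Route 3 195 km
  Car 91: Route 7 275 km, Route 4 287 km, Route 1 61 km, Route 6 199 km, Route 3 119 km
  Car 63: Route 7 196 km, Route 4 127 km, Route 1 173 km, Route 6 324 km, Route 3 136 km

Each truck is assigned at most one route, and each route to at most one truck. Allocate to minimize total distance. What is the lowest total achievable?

Min total: 670 km

Optimal: Car 31→Route 1 (81 km), Car 12→Route 6 (130 km), Car 44→Route 7 (213 km), Car 91→Route 3 (119 km), Car 63→Route 4 (127 km) — total 81+130+213+119+127 = 670 km.
Row-greedy (each truck in turn takes its cheapest remaining route) gives 731 km, worse by 61.
Swapping Car 91↔Car 12 (Car 91→Route 6 199 km, Car 12→Route 3 111 km) adds 61.
No other one-to-one assignment undercuts 670 km.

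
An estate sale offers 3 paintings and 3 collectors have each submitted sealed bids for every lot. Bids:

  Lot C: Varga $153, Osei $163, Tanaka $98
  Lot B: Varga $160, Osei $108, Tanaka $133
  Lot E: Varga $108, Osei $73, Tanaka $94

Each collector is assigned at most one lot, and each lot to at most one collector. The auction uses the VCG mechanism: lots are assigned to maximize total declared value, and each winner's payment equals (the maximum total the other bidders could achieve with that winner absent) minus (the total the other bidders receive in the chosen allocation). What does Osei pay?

Efficient allocation: Varga→Lot B ($160), Osei→Lot C ($163), Tanaka→Lot E ($94); total welfare W = $417.
Osei receives Lot C at value $163, so the others get W − 163 = $254.
Without Osei: best allocation of the remaining 2 bidders over all 3 lots is Varga→Lot C ($153), Tanaka→Lot B ($133), total $286.
VCG payment = (others' best without Osei) − (others' welfare with Osei) = 286 − 254 = $32.

Osei pays $32.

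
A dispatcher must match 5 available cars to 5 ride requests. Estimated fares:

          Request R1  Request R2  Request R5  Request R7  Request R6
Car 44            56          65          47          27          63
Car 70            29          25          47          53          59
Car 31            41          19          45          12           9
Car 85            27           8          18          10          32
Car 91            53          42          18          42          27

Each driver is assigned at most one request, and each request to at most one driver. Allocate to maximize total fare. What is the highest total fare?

This is a one-to-one assignment (maximum-weight bipartite matching).
Optimal: Car 44→Request R2 ($65), Car 70→Request R7 ($53), Car 31→Request R5 ($45), Car 85→Request R6 ($32), Car 91→Request R1 ($53) — total 65+53+45+32+53 = $248.
Row-greedy (each driver in turn takes its best remaining request) gives $238, worse by 10.
Next-best assignment: Car 44→Request R2, Car 70→Request R6, Car 31→Request R5, Car 85→Request R1, Car 91→Request R7 = $238.
No other one-to-one assignment exceeds $248.

Maximum total: $248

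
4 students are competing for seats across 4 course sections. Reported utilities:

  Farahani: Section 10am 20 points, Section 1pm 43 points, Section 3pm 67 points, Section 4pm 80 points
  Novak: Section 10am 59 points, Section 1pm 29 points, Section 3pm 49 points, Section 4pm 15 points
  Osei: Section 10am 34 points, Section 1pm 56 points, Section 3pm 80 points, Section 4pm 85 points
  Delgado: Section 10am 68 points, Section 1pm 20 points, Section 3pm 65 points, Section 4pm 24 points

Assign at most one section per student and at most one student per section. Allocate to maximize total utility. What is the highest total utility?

Max total: 260 points

Optimal: Farahani→Section 4pm (80 points), Novak→Section 10am (59 points), Osei→Section 1pm (56 points), Delgado→Section 3pm (65 points) — total 80+59+56+65 = 260 points.
Row-greedy (each student in turn takes its best remaining section) gives 239 points, worse by 21.
Every other assignment is strictly worse.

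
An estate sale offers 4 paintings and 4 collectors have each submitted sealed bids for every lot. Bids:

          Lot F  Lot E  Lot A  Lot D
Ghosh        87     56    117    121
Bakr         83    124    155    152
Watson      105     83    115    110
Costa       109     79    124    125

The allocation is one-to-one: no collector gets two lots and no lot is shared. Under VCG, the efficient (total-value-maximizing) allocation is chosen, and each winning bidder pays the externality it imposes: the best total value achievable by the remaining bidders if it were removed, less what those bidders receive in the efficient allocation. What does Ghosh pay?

Efficient allocation: Ghosh→Lot D ($121), Bakr→Lot E ($124), Watson→Lot F ($105), Costa→Lot A ($124); total welfare W = $474.
Ghosh receives Lot D at value $121, so the others get W − 121 = $353.
Without Ghosh: best allocation of the remaining 3 bidders over all 4 lots is Bakr→Lot A ($155), Watson→Lot F ($105), Costa→Lot D ($125), total $385.
VCG payment = (others' best without Ghosh) − (others' welfare with Ghosh) = 385 − 353 = $32.

Ghosh pays $32.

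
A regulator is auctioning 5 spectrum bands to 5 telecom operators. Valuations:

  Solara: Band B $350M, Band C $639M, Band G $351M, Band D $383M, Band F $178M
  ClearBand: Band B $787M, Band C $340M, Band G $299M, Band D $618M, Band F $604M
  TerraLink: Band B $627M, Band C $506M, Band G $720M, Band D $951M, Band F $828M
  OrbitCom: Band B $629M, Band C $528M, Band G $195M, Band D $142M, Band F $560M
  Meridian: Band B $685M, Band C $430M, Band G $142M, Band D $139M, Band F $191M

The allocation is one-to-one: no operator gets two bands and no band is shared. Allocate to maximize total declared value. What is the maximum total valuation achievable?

This is the linear assignment problem.
Optimal: Solara→Band C ($639M), ClearBand→Band D ($618M), TerraLink→Band G ($720M), OrbitCom→Band F ($560M), Meridian→Band B ($685M) — total 639+618+720+560+685 = $3222M.
Max-entry greedy (repeatedly take the single best remaining cell) gives $3079M, worse by 143.

Maximum total: $3222M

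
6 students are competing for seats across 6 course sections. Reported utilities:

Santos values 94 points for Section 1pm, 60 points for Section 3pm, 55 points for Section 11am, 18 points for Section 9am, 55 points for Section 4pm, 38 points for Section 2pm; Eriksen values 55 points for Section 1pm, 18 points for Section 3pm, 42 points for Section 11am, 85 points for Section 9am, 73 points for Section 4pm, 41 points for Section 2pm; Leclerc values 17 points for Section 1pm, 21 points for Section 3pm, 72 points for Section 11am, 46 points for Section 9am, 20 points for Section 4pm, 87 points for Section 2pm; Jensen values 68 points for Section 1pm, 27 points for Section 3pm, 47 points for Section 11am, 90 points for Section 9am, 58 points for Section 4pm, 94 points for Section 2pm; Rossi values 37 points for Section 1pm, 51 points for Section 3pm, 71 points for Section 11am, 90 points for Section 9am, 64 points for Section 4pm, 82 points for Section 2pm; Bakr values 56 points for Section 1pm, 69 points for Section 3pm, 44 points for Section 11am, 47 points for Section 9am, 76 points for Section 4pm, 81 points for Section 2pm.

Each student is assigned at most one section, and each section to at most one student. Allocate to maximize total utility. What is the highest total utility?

Maximum total: 492 points

Optimal: Santos→Section 1pm (94 points), Eriksen→Section 4pm (73 points), Leclerc→Section 11am (72 points), Jensen→Section 2pm (94 points), Rossi→Section 9am (90 points), Bakr→Section 3pm (69 points) — total 94+73+72+94+90+69 = 492 points.
Row-greedy (each student in turn takes its best remaining section) gives 464 points, worse by 28.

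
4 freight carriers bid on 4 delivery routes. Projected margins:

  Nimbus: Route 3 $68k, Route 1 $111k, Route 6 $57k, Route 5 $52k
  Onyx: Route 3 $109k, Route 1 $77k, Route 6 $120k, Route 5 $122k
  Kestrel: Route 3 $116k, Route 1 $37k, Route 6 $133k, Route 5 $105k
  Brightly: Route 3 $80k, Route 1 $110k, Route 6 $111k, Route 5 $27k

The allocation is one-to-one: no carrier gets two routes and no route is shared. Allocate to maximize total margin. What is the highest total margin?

Max total: $460k

Optimal: Nimbus→Route 1 ($111k), Onyx→Route 5 ($122k), Kestrel→Route 3 ($116k), Brightly→Route 6 ($111k) — total 111+122+116+111 = $460k.
Column-greedy (each route in turn goes to its best remaining carrier) gives $374k, worse by 86.
Next-best assignment: Nimbus→Route 1, Onyx→Route 5, Kestrel→Route 6, Brightly→Route 3 = $446k.
Every other assignment is strictly worse.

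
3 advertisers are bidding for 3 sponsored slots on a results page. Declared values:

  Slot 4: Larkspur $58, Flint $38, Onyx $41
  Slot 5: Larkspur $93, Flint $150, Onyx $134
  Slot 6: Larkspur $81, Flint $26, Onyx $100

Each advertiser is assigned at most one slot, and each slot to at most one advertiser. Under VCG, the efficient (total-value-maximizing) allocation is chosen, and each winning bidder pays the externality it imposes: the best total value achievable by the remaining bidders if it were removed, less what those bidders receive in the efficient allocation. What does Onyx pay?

Efficient allocation: Larkspur→Slot 4 ($58), Flint→Slot 5 ($150), Onyx→Slot 6 ($100); total welfare W = $308.
Onyx receives Slot 6 at value $100, so the others get W − 100 = $208.
Without Onyx: best allocation of the remaining 2 bidders over all 3 slots is Larkspur→Slot 6 ($81), Flint→Slot 5 ($150), total $231.
VCG payment = (others' best without Onyx) − (others' welfare with Onyx) = 231 − 208 = $23.

Onyx pays $23.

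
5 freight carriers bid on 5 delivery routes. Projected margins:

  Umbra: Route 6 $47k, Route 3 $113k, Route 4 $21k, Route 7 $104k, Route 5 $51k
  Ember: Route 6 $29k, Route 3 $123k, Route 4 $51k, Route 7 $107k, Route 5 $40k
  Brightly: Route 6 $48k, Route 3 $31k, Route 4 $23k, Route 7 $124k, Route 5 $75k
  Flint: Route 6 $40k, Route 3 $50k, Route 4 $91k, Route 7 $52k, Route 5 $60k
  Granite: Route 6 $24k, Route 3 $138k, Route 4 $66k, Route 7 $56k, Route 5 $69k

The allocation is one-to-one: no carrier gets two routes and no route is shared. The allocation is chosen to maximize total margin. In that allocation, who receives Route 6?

Umbra receives Route 6.

Optimal: Umbra→Route 6 ($47k), Ember→Route 7 ($107k), Brightly→Route 5 ($75k), Flint→Route 4 ($91k), Granite→Route 3 ($138k) — total 47+107+75+91+138 = $458k.
Row-greedy (each carrier in turn takes its best remaining route) gives $410k, worse by 48.
Swapping Ember↔Umbra (Ember→Route 6 $29k, Umbra→Route 7 $104k) loses 21.
Umbra's own top route is Route 3 ($113k), but forcing Umbra→Route 3 and reassigning the rest optimally gives only $428k — worse by 30.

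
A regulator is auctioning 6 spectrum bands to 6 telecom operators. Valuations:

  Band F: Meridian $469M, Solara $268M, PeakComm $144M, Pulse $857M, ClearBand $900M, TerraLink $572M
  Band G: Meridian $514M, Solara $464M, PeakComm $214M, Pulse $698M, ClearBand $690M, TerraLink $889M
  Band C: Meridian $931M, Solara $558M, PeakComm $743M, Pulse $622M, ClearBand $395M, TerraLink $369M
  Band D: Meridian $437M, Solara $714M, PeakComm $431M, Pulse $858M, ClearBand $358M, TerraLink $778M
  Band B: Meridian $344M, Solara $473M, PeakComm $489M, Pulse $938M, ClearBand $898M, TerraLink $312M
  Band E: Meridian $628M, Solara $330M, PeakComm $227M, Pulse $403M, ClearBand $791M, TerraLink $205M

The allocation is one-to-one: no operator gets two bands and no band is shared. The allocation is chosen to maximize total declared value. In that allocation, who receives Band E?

Optimal: Meridian→Band E ($628M), Solara→Band D ($714M), PeakComm→Band C ($743M), Pulse→Band B ($938M), ClearBand→Band F ($900M), TerraLink→Band G ($889M) — total 628+714+743+938+900+889 = $4812M.
Column-greedy (each band in turn goes to its best remaining operator) gives $4397M, worse by 415.
Next-best assignment: Meridian→Band E, Solara→Band D, PeakComm→Band C, Pulse→Band F, ClearBand→Band B, TerraLink→Band G = $4729M.
Meridian's own top band is Band C ($931M), but forcing Meridian→Band C and reassigning the rest optimally gives only $4671M — worse by 141.

Meridian receives Band E.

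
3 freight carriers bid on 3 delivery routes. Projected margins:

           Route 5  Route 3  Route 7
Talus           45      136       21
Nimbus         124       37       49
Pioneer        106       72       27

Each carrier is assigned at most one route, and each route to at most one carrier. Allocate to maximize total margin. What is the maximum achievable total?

This is the linear assignment problem.
Optimal: Talus→Route 3 ($136k), Nimbus→Route 7 ($49k), Pioneer→Route 5 ($106k) — total 136+49+106 = $291k.
Column-greedy (each route in turn goes to its best remaining carrier) gives $287k, worse by 4.
Swapping Talus↔Nimbus (Talus→Route 7 $21k, Nimbus→Route 3 $37k) loses 127.

Maximum total: $291k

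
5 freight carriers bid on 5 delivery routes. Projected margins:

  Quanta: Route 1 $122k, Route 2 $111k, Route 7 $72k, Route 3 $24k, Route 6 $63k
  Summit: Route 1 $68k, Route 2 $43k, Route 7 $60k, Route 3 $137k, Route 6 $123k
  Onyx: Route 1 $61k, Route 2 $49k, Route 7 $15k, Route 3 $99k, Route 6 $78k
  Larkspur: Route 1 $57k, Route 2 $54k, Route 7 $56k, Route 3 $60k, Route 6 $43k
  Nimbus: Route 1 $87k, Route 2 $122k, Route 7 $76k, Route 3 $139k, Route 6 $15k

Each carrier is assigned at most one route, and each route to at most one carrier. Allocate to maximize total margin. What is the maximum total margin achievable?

This is a one-to-one assignment (maximum-weight bipartite matching).
Optimal: Quanta→Route 1 ($122k), Summit→Route 6 ($123k), Onyx→Route 3 ($99k), Larkspur→Route 7 ($56k), Nimbus→Route 2 ($122k) — total 122+123+99+56+122 = $522k.
Max-entry greedy (repeatedly take the single best remaining cell) gives $489k, worse by 33.

Maximum total: $522k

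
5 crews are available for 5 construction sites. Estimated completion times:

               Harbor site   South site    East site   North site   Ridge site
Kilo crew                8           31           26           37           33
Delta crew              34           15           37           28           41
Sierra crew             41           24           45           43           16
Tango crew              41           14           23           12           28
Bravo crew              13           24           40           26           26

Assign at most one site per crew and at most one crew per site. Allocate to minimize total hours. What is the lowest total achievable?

Optimal: Kilo crew→East site (26 hours), Delta crew→South site (15 hours), Sierra crew→Ridge site (16 hours), Tango crew→North site (12 hours), Bravo crew→Harbor site (13 hours) — total 26+15+16+12+13 = 82 hours.
Row-greedy (each crew in turn takes its cheapest remaining site) gives 91 hours, worse by 9.
Next-best assignment: Kilo crew→Harbor site, Delta crew→South site, Sierra crew→Ridge site, Tango crew→East site, Bravo crew→North site = 88 hours.
Swapping Kilo crew↔Delta crew (Kilo crew→South site 31 hours, Delta crew→East site 37 hours) adds 27.
Checked against all permutations: 82 hours is optimal.

Minimum total: 82 hours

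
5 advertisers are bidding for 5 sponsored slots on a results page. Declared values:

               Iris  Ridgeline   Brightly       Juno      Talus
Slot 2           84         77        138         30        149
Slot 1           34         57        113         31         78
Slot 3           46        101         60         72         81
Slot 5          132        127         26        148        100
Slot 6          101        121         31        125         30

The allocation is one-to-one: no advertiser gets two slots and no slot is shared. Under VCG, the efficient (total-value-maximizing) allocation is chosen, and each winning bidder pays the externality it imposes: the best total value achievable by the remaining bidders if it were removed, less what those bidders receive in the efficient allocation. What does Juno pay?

Efficient allocation: Iris→Slot 5 ($132), Ridgeline→Slot 3 ($101), Brightly→Slot 1 ($113), Juno→Slot 6 ($125), Talus→Slot 2 ($149); total welfare W = $620.
Juno receives Slot 6 at value $125, so the others get W − 125 = $495.
Without Juno: best allocation of the remaining 4 bidders over all 5 slots is Iris→Slot 5 ($132), Ridgeline→Slot 6 ($121), Brightly→Slot 1 ($113), Talus→Slot 2 ($149), total $515.
VCG payment = (others' best without Juno) − (others' welfare with Juno) = 515 − 495 = $20.

Juno pays $20.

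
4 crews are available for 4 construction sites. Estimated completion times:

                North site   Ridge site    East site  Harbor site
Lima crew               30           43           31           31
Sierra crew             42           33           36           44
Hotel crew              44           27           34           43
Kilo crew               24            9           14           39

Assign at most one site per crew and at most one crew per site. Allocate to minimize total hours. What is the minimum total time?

Optimal: Lima crew→Harbor site (31 hours), Sierra crew→North site (42 hours), Hotel crew→Ridge site (27 hours), Kilo crew→East site (14 hours) — total 31+42+27+14 = 114 hours.
Column-greedy (each site in turn goes to its cheapest remaining crew) gives 126 hours, worse by 12.
Swapping Kilo crew↔Sierra crew (Kilo crew→North site 24 hours, Sierra crew→East site 36 hours) adds 4.
No other one-to-one assignment undercuts 114 hours.

Minimum total: 114 hours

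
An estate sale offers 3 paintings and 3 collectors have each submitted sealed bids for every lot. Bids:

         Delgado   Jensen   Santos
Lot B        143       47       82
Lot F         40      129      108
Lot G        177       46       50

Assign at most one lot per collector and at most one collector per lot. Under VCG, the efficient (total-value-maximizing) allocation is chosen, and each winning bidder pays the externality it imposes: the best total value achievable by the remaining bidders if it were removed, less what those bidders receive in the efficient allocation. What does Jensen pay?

Efficient allocation: Delgado→Lot G ($177), Jensen→Lot F ($129), Santos→Lot B ($82); total welfare W = $388.
Jensen receives Lot F at value $129, so the others get W − 129 = $259.
Without Jensen: best allocation of the remaining 2 bidders over all 3 lots is Delgado→Lot G ($177), Santos→Lot F ($108), total $285.
VCG payment = (others' best without Jensen) − (others' welfare with Jensen) = 285 − 259 = $26.

Jensen pays $26.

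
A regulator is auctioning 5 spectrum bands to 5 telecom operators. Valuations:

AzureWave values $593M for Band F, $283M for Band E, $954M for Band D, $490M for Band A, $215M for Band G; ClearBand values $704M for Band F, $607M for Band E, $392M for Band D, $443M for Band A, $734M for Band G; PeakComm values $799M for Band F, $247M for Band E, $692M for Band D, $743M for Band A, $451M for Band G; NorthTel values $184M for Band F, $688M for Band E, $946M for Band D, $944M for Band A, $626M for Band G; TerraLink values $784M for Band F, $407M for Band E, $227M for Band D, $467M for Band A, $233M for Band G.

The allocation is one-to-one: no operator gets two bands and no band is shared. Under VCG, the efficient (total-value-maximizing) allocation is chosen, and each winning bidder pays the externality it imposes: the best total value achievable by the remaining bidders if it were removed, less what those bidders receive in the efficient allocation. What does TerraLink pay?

TerraLink pays $312M.

Efficient allocation: AzureWave→Band D ($954M), ClearBand→Band G ($734M), PeakComm→Band A ($743M), NorthTel→Band E ($688M), TerraLink→Band F ($784M); total welfare W = $3903M.
TerraLink receives Band F at value $784M, so the others get W − 784 = $3119M.
Without TerraLink: best allocation of the remaining 4 bidders over all 5 bands is AzureWave→Band D ($954M), ClearBand→Band G ($734M), PeakComm→Band F ($799M), NorthTel→Band A ($944M), total $3431M.
VCG payment = (others' best without TerraLink) − (others' welfare with TerraLink) = 3431 − 3119 = $312M.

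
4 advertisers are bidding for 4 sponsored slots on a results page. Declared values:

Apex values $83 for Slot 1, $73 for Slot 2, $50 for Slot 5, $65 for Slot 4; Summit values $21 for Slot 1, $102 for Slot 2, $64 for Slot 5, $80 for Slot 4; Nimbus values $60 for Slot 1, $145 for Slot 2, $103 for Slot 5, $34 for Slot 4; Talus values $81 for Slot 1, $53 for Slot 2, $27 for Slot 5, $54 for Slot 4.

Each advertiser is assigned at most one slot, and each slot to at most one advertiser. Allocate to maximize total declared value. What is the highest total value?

Optimal: Apex→Slot 5 ($50), Summit→Slot 4 ($80), Nimbus→Slot 2 ($145), Talus→Slot 1 ($81) — total 50+80+145+81 = $356.
Row-greedy (each advertiser in turn takes its best remaining slot) gives $342, worse by 14.
Next-best assignment: Apex→Slot 4, Summit→Slot 5, Nimbus→Slot 2, Talus→Slot 1 = $355.
Swapping Talus↔Apex (Talus→Slot 5 $27, Apex→Slot 1 $83) loses 21.
Checked against all permutations: $356 is optimal.

Maximum total: $356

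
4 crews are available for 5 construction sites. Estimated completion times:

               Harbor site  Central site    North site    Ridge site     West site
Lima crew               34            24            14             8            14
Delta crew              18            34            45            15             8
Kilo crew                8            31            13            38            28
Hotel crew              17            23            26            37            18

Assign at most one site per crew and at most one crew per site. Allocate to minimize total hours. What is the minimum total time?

Optimal: Lima crew→Ridge site (8 hours), Delta crew→West site (8 hours), Kilo crew→North site (13 hours), Hotel crew→Harbor site (17 hours) — total 8+8+13+17 = 46 hours.
Row-greedy (each crew in turn takes its cheapest remaining site) gives 47 hours, worse by 1.
Next-best assignment: Lima crew→Ridge site, Delta crew→West site, Kilo crew→Harbor site, Hotel crew→Central site = 47 hours.
Every other assignment is strictly worse.

Minimum total: 46 hours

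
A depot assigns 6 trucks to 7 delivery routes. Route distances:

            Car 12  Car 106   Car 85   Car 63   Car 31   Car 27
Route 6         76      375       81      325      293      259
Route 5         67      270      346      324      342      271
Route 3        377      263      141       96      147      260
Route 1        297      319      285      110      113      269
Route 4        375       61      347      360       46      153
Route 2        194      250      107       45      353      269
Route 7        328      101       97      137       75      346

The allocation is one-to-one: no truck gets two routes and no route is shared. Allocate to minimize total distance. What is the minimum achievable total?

Optimal: Car 12→Route 5 (67 km), Car 106→Route 7 (101 km), Car 85→Route 6 (81 km), Car 63→Route 2 (45 km), Car 31→Route 1 (113 km), Car 27→Route 4 (153 km) — total 67+101+81+45+113+153 = 560 km.
Column-greedy (each route in turn goes to its cheapest remaining truck) gives 815 km, worse by 255.
No other one-to-one assignment undercuts 560 km.

Minimum total: 560 km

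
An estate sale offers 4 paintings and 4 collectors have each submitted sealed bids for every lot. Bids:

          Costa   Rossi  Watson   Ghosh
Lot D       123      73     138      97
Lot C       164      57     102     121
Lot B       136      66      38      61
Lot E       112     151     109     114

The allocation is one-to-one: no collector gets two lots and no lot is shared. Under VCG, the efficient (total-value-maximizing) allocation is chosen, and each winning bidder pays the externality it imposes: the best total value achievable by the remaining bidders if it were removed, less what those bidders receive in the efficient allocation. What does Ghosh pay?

Ghosh pays $28.

Efficient allocation: Costa→Lot B ($136), Rossi→Lot E ($151), Watson→Lot D ($138), Ghosh→Lot C ($121); total welfare W = $546.
Ghosh receives Lot C at value $121, so the others get W − 121 = $425.
Without Ghosh: best allocation of the remaining 3 bidders over all 4 lots is Costa→Lot C ($164), Rossi→Lot E ($151), Watson→Lot D ($138), total $453.
VCG payment = (others' best without Ghosh) − (others' welfare with Ghosh) = 453 − 425 = $28.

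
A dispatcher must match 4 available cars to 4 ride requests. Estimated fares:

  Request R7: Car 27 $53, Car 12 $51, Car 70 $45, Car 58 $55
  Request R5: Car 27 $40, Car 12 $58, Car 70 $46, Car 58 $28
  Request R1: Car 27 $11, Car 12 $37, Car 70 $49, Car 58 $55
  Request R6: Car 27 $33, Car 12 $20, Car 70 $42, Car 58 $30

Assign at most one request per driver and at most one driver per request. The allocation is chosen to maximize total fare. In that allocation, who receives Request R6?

This is a one-to-one assignment (maximum-weight bipartite matching).
Optimal: Car 27→Request R7 ($53), Car 12→Request R5 ($58), Car 70→Request R6 ($42), Car 58→Request R1 ($55) — total 53+58+42+55 = $208.
Row-greedy (each driver in turn takes its best remaining request) gives $190, worse by 18.
No other one-to-one assignment exceeds $208.
Car 70's own top request is Request R1 ($49), but forcing Car 70→Request R1 and reassigning the rest optimally gives only $195 — worse by 13.

Car 70 receives Request R6.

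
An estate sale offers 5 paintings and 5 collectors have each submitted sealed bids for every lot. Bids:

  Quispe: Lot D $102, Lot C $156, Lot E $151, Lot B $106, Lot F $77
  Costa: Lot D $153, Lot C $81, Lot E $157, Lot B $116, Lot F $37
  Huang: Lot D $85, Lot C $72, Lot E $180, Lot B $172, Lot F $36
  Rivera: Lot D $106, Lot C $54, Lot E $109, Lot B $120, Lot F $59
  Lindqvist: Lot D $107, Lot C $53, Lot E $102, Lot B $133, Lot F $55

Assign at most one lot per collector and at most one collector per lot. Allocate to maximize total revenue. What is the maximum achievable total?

Maximum total: $681

Optimal: Quispe→Lot C ($156), Costa→Lot D ($153), Huang→Lot E ($180), Rivera→Lot F ($59), Lindqvist→Lot B ($133) — total 156+153+180+59+133 = $681.
Row-greedy (each collector in turn takes its best remaining lot) gives $646, worse by 35.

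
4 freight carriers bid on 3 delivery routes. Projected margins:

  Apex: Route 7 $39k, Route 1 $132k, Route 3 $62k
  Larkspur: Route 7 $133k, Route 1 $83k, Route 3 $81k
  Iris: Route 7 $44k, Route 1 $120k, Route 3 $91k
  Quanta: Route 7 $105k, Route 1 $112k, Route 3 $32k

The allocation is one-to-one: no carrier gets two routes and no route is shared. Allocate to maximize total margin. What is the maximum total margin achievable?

This is the linear assignment problem.
Optimal: Larkspur→Route 7 ($133k), Apex→Route 1 ($132k), Iris→Route 3 ($91k) — total 133+132+91 = $356k.
Next-best assignment: Larkspur→Route 7, Quanta→Route 1, Iris→Route 3 = $336k.
Every other assignment is strictly worse.

Max total: $356k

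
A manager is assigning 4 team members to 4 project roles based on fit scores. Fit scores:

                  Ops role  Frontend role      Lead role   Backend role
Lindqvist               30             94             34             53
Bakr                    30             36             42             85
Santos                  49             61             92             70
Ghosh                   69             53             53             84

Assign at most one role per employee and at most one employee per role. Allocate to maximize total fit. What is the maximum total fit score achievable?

This is the linear assignment problem.
Optimal: Lindqvist→Frontend role (94 pts), Bakr→Backend role (85 pts), Santos→Lead role (92 pts), Ghosh→Ops role (69 pts) — total 94+85+92+69 = 340 pts.
Next-best assignment: Lindqvist→Frontend role, Bakr→Ops role, Santos→Lead role, Ghosh→Backend role = 300 pts.
Swapping Santos↔Bakr (Santos→Backend role 70 pts, Bakr→Lead role 42 pts) loses 65.
Every other assignment is strictly worse.

Maximum total: 340 pts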